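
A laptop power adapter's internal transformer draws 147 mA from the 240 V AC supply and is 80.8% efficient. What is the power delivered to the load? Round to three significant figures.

P_out ≈ 28.5 W

P_in = V_p I_p = 240 × 0.147 = 35.280 W.
P_out = η P_in = 0.808 × 35.280 = 28.5 W.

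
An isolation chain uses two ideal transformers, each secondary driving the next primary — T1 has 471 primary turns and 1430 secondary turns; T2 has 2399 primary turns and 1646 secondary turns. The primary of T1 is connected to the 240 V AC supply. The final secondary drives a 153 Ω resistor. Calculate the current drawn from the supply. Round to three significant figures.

I_supply ≈ 6.81 A

Secondary of T1: V = 240.00 × 1430/471 = 728.66 V.
Secondary of T2: V = 728.66 × 1646/2399 = 499.95 V.
I_load = 499.95/153 = 3.2676 A, so P_out = 499.95 × 3.2676 = 1633.7 W.
All ideal ⇒ P_in = P_out, so I_supply = 1633.7/240 = 6.81 A.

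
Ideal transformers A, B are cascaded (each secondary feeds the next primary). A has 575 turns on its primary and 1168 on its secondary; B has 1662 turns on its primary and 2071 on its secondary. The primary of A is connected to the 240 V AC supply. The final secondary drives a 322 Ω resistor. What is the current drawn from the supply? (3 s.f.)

I_supply ≈ 4.78 A

After A: V = 240.00 × 1168/575 = 487.51 V.
After B: V = 487.51 × 2071/1662 = 607.48 V.
I_load = 607.48/322 = 1.8866 A, so P_out = 607.48 × 1.8866 = 1146.1 W.
All ideal ⇒ P_in = P_out, so I_supply = 1146.1/240 = 4.78 A.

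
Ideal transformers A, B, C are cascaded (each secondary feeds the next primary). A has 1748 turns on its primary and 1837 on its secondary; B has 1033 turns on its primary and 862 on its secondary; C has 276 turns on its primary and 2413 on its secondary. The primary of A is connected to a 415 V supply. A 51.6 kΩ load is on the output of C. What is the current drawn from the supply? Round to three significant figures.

Secondary of A: V = 415.00 × 1837/1748 = 436.13 V.
Secondary of B: V = 436.13 × 862/1033 = 363.93 V.
Secondary of C: V = 363.93 × 2413/276 = 3181.8 V.
I_load = 3181.8/51600 = 0.061663 A, so P_out = 3181.8 × 0.061663 = 196.20 W.
All ideal ⇒ P_in = P_out, so I_supply = 196.20/415 = 0.473 A.

I_supply ≈ 0.473 A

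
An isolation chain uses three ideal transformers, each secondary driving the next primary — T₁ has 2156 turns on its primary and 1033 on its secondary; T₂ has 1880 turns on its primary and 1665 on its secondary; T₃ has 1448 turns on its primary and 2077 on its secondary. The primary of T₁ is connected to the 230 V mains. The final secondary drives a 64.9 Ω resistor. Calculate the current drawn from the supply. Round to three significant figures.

I_supply ≈ 1.31 A

Secondary of T₁: V = 230.00 × 1033/2156 = 110.20 V.
Secondary of T₂: V = 110.20 × 1665/1880 = 97.597 V.
Secondary of T₃: V = 97.597 × 2077/1448 = 139.99 V.
I_load = 139.99/64.9 = 2.1570 A, so P_out = 139.99 × 2.1570 = 301.97 W.
All ideal ⇒ P_in = P_out, so I_supply = 301.97/230 = 1.31 A.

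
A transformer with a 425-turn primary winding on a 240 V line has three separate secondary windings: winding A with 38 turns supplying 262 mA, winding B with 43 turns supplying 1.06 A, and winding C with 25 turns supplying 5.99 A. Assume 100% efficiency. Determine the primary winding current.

V_A = 240 × 38/425 = 21.459 V; V_B = 240 × 43/425 = 24.282 V; V_C = 240 × 25/425 = 14.118 V.
P_out = V_A I_A + V_B I_B + V_C I_C = 21.459×0.262 + 24.282×1.06 + 14.118×5.99 = 5.6222 + 25.739 + 84.565 = 115.93 W.
Ideal ⇒ P_in = P_out, so I_p = P_out/V_p = 115.93/240 = 0.483 A.

I_p ≈ 0.483 A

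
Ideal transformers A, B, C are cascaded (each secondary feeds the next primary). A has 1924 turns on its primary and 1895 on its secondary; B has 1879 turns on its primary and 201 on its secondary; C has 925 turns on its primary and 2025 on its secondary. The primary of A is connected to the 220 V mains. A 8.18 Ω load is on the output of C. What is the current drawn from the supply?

I_supply ≈ 1.43 A

After A: V = 220.00 × 1895/1924 = 216.68 V.
After B: V = 216.68 × 201/1879 = 23.179 V.
After C: V = 23.179 × 2025/925 = 50.743 V.
I_load = 50.743/8.18 = 6.2033 A, so P_out = 50.743 × 6.2033 = 314.78 W.
All ideal ⇒ P_in = P_out, so I_supply = 314.78/220 = 1.43 A.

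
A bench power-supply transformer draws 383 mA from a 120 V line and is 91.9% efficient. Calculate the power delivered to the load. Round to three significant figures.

P_in = V_p I_p = 120 × 0.383 = 45.960 W.
P_out = η P_in = 0.919 × 45.960 = 42.2 W.

P_out ≈ 42.2 W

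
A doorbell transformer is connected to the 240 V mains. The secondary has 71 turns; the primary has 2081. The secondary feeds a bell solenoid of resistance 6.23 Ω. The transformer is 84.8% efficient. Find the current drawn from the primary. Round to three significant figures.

I_p ≈ 0.0529 A

V_s = 240 × 71/2081 = 8.1884 V.
I_s = V_s/R = 8.1884/6.23 = 1.3143 A.
P_out = V_s I_s = 8.1884 × 1.3143 = 10.762 W.
P_in = P_out/η = 10.762/0.848 = 12.691 W.
I_p = P_in/V_p = 12.691/240 = 0.0529 A.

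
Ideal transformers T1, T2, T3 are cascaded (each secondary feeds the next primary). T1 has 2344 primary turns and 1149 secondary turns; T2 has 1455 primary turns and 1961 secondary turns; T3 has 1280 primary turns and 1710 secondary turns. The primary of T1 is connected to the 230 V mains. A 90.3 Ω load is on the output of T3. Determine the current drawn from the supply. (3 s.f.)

After T1: V = 230.00 × 1149/2344 = 112.74 V.
After T2: V = 112.74 × 1961/1455 = 151.95 V.
After T3: V = 151.95 × 1710/1280 = 203.00 V.
I_load = 203.00/90.3 = 2.2480 A, so P_out = 203.00 × 2.2480 = 456.35 W.
All ideal ⇒ P_in = P_out, so I_supply = 456.35/230 = 1.98 A.

I_supply ≈ 1.98 A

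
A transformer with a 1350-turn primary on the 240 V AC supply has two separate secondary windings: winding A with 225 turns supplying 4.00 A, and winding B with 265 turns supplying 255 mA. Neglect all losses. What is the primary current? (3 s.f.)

I_p ≈ 0.717 A

V_A = 240 × 225/1350 = 40.000 V; V_B = 240 × 265/1350 = 47.111 V.
P_out = V_A I_A + V_B I_B = 40.000×4.00 + 47.111×0.255 = 160.00 + 12.013 = 172.01 W.
Ideal ⇒ P_in = P_out, so I_p = P_out/V_p = 172.01/240 = 0.717 A.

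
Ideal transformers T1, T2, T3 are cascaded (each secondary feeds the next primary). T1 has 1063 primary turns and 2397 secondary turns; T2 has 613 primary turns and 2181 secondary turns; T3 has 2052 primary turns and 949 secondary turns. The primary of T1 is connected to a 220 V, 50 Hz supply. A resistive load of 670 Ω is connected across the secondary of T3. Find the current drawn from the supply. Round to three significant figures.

I_supply ≈ 4.52 A

Secondary of T1: V = 220.00 × 2397/1063 = 496.09 V.
Secondary of T2: V = 496.09 × 2181/613 = 1765.0 V.
Secondary of T3: V = 1765.0 × 949/2052 = 816.28 V.
I_load = 816.28/670 = 1.2183 A, so P_out = 816.28 × 1.2183 = 994.51 W.
All ideal ⇒ P_in = P_out, so I_supply = 994.51/220 = 4.52 A.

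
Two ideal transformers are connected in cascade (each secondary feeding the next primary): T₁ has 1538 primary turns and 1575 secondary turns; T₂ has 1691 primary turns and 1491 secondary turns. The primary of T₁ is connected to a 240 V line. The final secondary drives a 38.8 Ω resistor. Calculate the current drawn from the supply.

I_supply ≈ 5.04 A

After T₁: V = 240.00 × 1575/1538 = 245.77 V.
After T₂: V = 245.77 × 1491/1691 = 216.71 V.
I_load = 216.71/38.8 = 5.5852 A, so P_out = 216.71 × 5.5852 = 1210.3 W.
All ideal ⇒ P_in = P_out, so I_supply = 1210.3/240 = 5.04 A.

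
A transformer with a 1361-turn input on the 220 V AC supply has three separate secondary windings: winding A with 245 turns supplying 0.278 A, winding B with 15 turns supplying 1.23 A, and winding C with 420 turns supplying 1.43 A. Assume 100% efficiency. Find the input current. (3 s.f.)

I_in ≈ 0.505 A

V_A = 220 × 245/1361 = 39.603 V; V_B = 220 × 15/1361 = 2.4247 V; V_C = 220 × 420/1361 = 67.891 V.
P_out = V_A I_A + V_B I_B + V_C I_C = 39.603×0.278 + 2.4247×1.23 + 67.891×1.43 = 11.010 + 2.9824 + 97.084 = 111.08 W.
Ideal ⇒ P_in = P_out, so I_in = P_out/V_in = 111.08/220 = 0.505 A.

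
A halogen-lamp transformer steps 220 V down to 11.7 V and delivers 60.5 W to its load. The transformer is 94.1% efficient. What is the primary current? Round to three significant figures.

P_in = P_out/η = 60.5/0.941 = 64.293 W.
I_p = P_in/V_p = 64.293/220 = 0.292 A.

I_p ≈ 0.292 A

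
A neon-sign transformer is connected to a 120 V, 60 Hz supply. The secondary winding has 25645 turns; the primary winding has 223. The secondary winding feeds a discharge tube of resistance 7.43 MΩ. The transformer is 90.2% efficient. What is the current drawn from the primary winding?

V_s = 120 × 25645/223 = 13800 V.
I_s = V_s/R = 13800/(7.43×10^6) = 0.0018573 A.
P_out = V_s I_s = 13800 × 0.0018573 = 25.631 W.
P_in = P_out/η = 25.631/0.902 = 28.416 W.
I_p = P_in/V_p = 28.416/120 = 0.237 A.

I_p ≈ 0.237 A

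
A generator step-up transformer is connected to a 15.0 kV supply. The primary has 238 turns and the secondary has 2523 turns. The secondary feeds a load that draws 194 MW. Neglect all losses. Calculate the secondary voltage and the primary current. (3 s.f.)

V_s = V_p × N_s/N_p = 15000 × 2523/238 = 159010 V.
I_s = P/V_s = 1.94×10^8/159010 = 1220.0 A.
I_p = I_s × N_s/N_p = 1220.0 × 2523/238 = 12900 A.

V_s ≈ 159000 V, I_p ≈ 12900 A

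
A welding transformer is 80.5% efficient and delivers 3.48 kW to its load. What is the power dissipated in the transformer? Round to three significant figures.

P_loss ≈ 843 W

P_in = P_out/η = 3480/0.805 = 4322.98 W.
P_loss = P_in − P_out = 4322.98 − 3480 = 843 W.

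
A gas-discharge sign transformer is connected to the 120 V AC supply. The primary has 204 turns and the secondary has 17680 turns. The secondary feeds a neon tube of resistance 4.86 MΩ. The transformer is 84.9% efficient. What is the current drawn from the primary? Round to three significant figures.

I_p ≈ 0.218 A

V_s = 120 × 17680/204 = 10400 V.
I_s = V_s/R = 10400/(4.86×10^6) = 0.0021399 A.
P_out = V_s I_s = 10400 × 0.0021399 = 22.255 W.
P_in = P_out/η = 22.255/0.849 = 26.213 W.
I_p = P_in/V_p = 26.213/120 = 0.218 A.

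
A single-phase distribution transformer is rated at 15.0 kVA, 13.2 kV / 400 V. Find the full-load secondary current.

I_s ≈ 37.5 A

I_s = S/V_s = 15000/400 = 37.5 A.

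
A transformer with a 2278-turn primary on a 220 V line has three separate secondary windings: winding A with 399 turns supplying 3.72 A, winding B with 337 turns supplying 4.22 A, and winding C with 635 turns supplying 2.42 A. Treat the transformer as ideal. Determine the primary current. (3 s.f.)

I_p ≈ 1.95 A

V_A = 220 × 399/2278 = 38.534 V; V_B = 220 × 337/2278 = 32.546 V; V_C = 220 × 635/2278 = 61.326 V.
P_out = V_A I_A + V_B I_B + V_C I_C = 38.534×3.72 + 32.546×4.22 + 61.326×2.42 = 143.35 + 137.34 + 148.41 = 429.10 W.
Ideal ⇒ P_in = P_out, so I_p = P_out/V_p = 429.10/220 = 1.95 A.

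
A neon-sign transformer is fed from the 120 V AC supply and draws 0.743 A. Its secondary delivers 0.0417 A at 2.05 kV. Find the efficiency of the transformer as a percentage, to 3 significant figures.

η ≈ 95.9%

P_in = 120 × 0.743 = 89.1600 W.
P_out = 2050 × 0.0417 = 85.4850 W.
η = P_out/P_in = 85.4850/89.1600 = 0.959.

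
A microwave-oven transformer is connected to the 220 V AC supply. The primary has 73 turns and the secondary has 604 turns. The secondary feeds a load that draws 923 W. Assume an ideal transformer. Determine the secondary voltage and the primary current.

V_s = V_p × N_s/N_p = 220 × 604/73 = 1820.3 V.
I_s = P/V_s = 923/1820.3 = 0.50707 A.
I_p = I_s × N_s/N_p = 0.50707 × 604/73 = 4.20 A.

V_s ≈ 1820 V, I_p ≈ 4.20 A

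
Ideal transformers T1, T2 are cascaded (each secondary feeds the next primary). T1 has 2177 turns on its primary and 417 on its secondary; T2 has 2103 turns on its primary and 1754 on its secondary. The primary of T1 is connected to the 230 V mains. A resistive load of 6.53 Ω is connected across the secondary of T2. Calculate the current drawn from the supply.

Secondary of T1: V = 230.00 × 417/2177 = 44.056 V.
Secondary of T2: V = 44.056 × 1754/2103 = 36.745 V.
I_load = 36.745/6.53 = 5.6271 A, so P_out = 36.745 × 5.6271 = 206.77 W.
All ideal ⇒ P_in = P_out, so I_supply = 206.77/230 = 0.899 A.

I_supply ≈ 0.899 A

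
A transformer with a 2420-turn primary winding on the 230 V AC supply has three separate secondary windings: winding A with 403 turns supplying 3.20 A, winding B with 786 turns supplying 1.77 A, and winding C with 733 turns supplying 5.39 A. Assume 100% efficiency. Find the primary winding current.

V_A = 230 × 403/2420 = 38.302 V; V_B = 230 × 786/2420 = 74.702 V; V_C = 230 × 733/2420 = 69.665 V.
P_out = V_A I_A + V_B I_B + V_C I_C = 38.302×3.20 + 74.702×1.77 + 69.665×5.39 = 122.57 + 132.22 + 375.50 = 630.28 W.
Ideal ⇒ P_in = P_out, so I_p = P_out/V_p = 630.28/230 = 2.74 A.

I_p ≈ 2.74 A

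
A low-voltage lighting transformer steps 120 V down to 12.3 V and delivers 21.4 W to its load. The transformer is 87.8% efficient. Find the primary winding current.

I_p ≈ 0.203 A

P_in = P_out/η = 21.4/0.878 = 24.374 W.
I_p = P_in/V_p = 24.374/120 = 0.203 A.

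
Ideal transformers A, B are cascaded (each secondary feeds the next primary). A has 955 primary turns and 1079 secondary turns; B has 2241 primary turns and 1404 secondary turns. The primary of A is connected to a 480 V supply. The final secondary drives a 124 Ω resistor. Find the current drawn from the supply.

Secondary of A: V = 480.00 × 1079/955 = 542.32 V.
Secondary of B: V = 542.32 × 1404/2241 = 339.77 V.
I_load = 339.77/124 = 2.7401 A, so P_out = 339.77 × 2.7401 = 931.00 W.
All ideal ⇒ P_in = P_out, so I_supply = 931.00/480 = 1.94 A.

I_supply ≈ 1.94 A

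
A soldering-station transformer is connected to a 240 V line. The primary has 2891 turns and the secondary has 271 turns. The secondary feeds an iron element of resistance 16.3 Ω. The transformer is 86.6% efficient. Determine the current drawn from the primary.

V_s = 240 × 271/2891 = 22.497 V.
I_s = V_s/R = 22.497/16.3 = 1.3802 A.
P_out = V_s I_s = 22.497 × 1.3802 = 31.051 W.
P_in = P_out/η = 31.051/0.866 = 35.856 W.
I_p = P_in/V_p = 35.856/240 = 0.149 A.

I_p ≈ 0.149 A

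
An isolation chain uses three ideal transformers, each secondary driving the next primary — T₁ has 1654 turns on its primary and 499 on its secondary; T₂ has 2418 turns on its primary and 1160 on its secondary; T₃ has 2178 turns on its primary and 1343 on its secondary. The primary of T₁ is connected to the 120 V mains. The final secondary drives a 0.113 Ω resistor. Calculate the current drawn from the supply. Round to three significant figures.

Secondary of T₁: V = 120.00 × 499/1654 = 36.203 V.
Secondary of T₂: V = 36.203 × 1160/2418 = 17.368 V.
Secondary of T₃: V = 17.368 × 1343/2178 = 10.709 V.
I_load = 10.709/0.113 = 94.774 A, so P_out = 10.709 × 94.774 = 1015.0 W.
All ideal ⇒ P_in = P_out, so I_supply = 1015.0/120 = 8.46 A.

I_supply ≈ 8.46 A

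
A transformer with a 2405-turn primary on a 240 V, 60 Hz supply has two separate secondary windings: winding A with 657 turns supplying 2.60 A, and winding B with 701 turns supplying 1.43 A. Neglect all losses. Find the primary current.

I_p ≈ 1.13 A

V_A = 240 × 657/2405 = 65.563 V; V_B = 240 × 701/2405 = 69.954 V.
P_out = V_A I_A + V_B I_B = 65.563×2.60 + 69.954×1.43 = 170.46 + 100.03 = 270.50 W.
Ideal ⇒ P_in = P_out, so I_p = P_out/V_p = 270.50/240 = 1.13 A.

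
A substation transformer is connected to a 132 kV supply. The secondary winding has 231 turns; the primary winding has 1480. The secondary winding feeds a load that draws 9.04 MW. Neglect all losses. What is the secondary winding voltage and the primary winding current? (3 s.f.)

V_s = V_p × N_s/N_p = 132000 × 231/1480 = 20603 V.
I_s = P/V_s = 9.04×10^6/20603 = 438.78 A.
I_p = I_s × N_s/N_p = 438.78 × 231/1480 = 68.5 A.

V_s ≈ 20600 V, I_p ≈ 68.5 A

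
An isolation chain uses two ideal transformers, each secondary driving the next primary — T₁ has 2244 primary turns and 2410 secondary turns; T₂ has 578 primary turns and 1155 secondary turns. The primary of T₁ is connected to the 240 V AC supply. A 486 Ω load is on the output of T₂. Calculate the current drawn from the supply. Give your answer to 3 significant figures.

I_supply ≈ 2.27 A

Secondary of T₁: V = 240.00 × 2410/2244 = 257.75 V.
Secondary of T₂: V = 257.75 × 1155/578 = 515.06 V.
I_load = 515.06/486 = 1.0598 A, so P_out = 515.06 × 1.0598 = 545.86 W.
All ideal ⇒ P_in = P_out, so I_supply = 545.86/240 = 2.27 A.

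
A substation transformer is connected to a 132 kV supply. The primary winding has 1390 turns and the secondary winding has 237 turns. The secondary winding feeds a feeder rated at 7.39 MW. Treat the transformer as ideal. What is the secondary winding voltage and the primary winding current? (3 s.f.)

V_s = V_p × N_s/N_p = 132000 × 237/1390 = 22506 V.
I_s = P/V_s = 7.39×10^6/22506 = 328.35 A.
I_p = I_s × N_s/N_p = 328.35 × 237/1390 = 56.0 A.

V_s ≈ 22500 V, I_p ≈ 56.0 A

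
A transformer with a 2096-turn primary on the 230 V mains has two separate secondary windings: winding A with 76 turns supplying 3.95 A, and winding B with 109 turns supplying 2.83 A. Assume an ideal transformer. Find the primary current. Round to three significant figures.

I_p ≈ 0.290 A

V_A = 230 × 76/2096 = 8.3397 V; V_B = 230 × 109/2096 = 11.961 V.
P_out = V_A I_A + V_B I_B = 8.3397×3.95 + 11.961×2.83 = 32.942 + 33.849 = 66.791 W.
Ideal ⇒ P_in = P_out, so I_p = P_out/V_p = 66.791/230 = 0.290 A.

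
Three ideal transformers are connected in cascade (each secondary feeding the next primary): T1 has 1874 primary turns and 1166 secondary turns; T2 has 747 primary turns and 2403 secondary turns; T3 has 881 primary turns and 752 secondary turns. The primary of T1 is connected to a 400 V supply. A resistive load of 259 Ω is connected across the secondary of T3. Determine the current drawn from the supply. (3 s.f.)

After T1: V = 400.00 × 1166/1874 = 248.88 V.
After T2: V = 248.88 × 2403/747 = 800.61 V.
After T3: V = 800.61 × 752/881 = 683.38 V.
I_load = 683.38/259 = 2.6385 A, so P_out = 683.38 × 2.6385 = 1803.1 W.
All ideal ⇒ P_in = P_out, so I_supply = 1803.1/400 = 4.51 A.

I_supply ≈ 4.51 A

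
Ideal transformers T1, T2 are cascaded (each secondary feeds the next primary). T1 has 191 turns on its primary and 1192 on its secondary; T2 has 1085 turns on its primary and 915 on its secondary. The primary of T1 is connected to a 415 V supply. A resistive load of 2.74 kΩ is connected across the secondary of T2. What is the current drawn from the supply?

After T1: V = 415.00 × 1192/191 = 2589.9 V.
After T2: V = 2589.9 × 915/1085 = 2184.1 V.
I_load = 2184.1/2740 = 0.79713 A, so P_out = 2184.1 × 0.79713 = 1741.1 W.
All ideal ⇒ P_in = P_out, so I_supply = 1741.1/415 = 4.20 A.

I_supply ≈ 4.20 A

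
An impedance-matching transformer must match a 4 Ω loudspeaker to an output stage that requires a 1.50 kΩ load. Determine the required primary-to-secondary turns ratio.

N_p/N_s ≈ 19.4

Z_p/Z_s = (N_p/N_s)², so N_p/N_s = √(1500/4) = √375 = 19.4.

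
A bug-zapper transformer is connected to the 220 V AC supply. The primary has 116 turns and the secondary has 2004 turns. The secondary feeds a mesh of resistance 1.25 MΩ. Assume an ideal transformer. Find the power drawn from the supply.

P ≈ 11.6 W

V_s = V_p × N_s/N_p = 220 × 2004/116 = 3800.7 V.
I_s = V_s/R = 3800.7/(1.25×10^6) = 0.0030406 A.
I_p = I_s × N_s/N_p = 0.0030406 × 2004/116 = 0.052528 A.
P = V_p I_p = 220 × 0.052528 = 11.6 W.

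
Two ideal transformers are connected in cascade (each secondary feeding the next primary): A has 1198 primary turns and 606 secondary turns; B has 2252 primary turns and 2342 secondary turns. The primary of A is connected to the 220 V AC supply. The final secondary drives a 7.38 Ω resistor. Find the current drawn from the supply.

I_supply ≈ 8.25 A

Secondary of A: V = 220.00 × 606/1198 = 111.29 V.
Secondary of B: V = 111.29 × 2342/2252 = 115.73 V.
I_load = 115.73/7.38 = 15.682 A, so P_out = 115.73 × 15.682 = 1814.9 W.
All ideal ⇒ P_in = P_out, so I_supply = 1814.9/220 = 8.25 A.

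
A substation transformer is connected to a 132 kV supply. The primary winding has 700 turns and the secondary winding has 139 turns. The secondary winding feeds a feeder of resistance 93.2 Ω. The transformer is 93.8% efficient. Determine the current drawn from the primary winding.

I_p ≈ 59.5 A

V_s = 132000 × 139/700 = 26211 V.
I_s = V_s/R = 26211/93.2 = 281.24 A.
P_out = V_s I_s = 26211 × 281.24 = 7.3717×10^6 W.
P_in = P_out/η = 7.3717×10^6/0.938 = 7.8589×10^6 W.
I_p = P_in/V_p = 7.8589×10^6/132000 = 59.5 A.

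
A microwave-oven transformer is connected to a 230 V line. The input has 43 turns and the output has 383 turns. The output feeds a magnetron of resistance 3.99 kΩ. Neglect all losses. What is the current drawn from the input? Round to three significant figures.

V_out = V_in × N_out/N_in = 230 × 383/43 = 2048.6 V.
I_out = V_out/R = 2048.6/3990 = 0.51343 A.
For an ideal transformer I_in N_in = I_out N_out, so I_in = 0.51343 × 383/43 = 4.57 A.

I_in ≈ 4.57 A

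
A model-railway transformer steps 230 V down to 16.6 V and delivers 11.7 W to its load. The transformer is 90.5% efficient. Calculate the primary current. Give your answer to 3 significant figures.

I_p ≈ 0.0562 A

P_in = P_out/η = 11.7/0.905 = 12.928 W.
I_p = P_in/V_p = 12.928/230 = 0.0562 A.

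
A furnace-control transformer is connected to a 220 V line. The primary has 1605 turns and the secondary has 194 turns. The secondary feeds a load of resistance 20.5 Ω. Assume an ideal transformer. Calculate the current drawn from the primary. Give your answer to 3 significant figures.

V_s = V_p × N_s/N_p = 220 × 194/1605 = 26.592 V.
I_s = V_s/R = 26.592/20.5 = 1.2972 A.
For an ideal transformer I_p N_p = I_s N_s, so I_p = 1.2972 × 194/1605 = 0.157 A.

I_p ≈ 0.157 A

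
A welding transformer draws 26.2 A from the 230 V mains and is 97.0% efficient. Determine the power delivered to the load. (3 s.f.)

P_out ≈ 5850 W

P_in = V_p I_p = 230 × 26.2 = 6026.0 W.
P_out = η P_in = 0.970 × 6026.0 = 5850 W.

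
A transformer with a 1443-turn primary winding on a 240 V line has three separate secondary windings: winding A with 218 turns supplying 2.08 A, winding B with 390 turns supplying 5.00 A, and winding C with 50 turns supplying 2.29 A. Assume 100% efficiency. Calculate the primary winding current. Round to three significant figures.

V_A = 240 × 218/1443 = 36.258 V; V_B = 240 × 390/1443 = 64.865 V; V_C = 240 × 50/1443 = 8.3160 V.
P_out = V_A I_A + V_B I_B + V_C I_C = 36.258×2.08 + 64.865×5.00 + 8.3160×2.29 = 75.416 + 324.32 + 19.044 = 418.78 W.
Ideal ⇒ P_in = P_out, so I_p = P_out/V_p = 418.78/240 = 1.74 A.

I_p ≈ 1.74 A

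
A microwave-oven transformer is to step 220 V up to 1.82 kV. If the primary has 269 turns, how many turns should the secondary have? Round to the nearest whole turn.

N_s/N_p = V_s/V_p, so N_s = 269 × 1820/220 = 2225.4 ≈ 2225 turns.

N_s = 2225 turns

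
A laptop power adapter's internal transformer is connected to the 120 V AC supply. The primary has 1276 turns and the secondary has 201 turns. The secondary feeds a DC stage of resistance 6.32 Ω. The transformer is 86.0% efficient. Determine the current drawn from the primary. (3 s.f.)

V_s = 120 × 201/1276 = 18.903 V.
I_s = V_s/R = 18.903/6.32 = 2.9910 A.
P_out = V_s I_s = 18.903 × 2.9910 = 56.537 W.
P_in = P_out/η = 56.537/0.860 = 65.741 W.
I_p = P_in/V_p = 65.741/120 = 0.548 A.

I_p ≈ 0.548 A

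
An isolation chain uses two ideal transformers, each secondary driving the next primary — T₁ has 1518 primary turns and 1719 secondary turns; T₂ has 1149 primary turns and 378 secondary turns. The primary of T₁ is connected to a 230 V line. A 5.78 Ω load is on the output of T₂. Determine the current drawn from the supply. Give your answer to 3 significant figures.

After T₁: V = 230.00 × 1719/1518 = 260.45 V.
After T₂: V = 260.45 × 378/1149 = 85.685 V.
I_load = 85.685/5.78 = 14.824 A, so P_out = 85.685 × 14.824 = 1270.2 W.
All ideal ⇒ P_in = P_out, so I_supply = 1270.2/230 = 5.52 A.

I_supply ≈ 5.52 A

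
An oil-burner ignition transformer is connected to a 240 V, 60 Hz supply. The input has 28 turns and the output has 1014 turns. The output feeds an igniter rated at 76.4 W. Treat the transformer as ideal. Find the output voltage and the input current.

V_out = V_in × N_out/N_in = 240 × 1014/28 = 8691.4 V.
I_out = P/V_out = 76.4/8691.4 = 0.0087903 A.
I_in = I_out × N_out/N_in = 0.0087903 × 1014/28 = 0.318 A.

V_out ≈ 8690 V, I_in ≈ 0.318 A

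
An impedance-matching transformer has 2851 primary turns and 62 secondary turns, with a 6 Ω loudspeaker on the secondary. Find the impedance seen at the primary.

Z_p = (N_p/N_s)² × Z_s = (2851/62)² × 6 = 12700 Ω.

Z_p ≈ 12700 Ω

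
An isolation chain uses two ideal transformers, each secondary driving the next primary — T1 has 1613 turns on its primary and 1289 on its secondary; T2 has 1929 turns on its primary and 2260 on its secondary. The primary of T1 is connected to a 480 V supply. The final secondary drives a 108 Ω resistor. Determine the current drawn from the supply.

After T1: V = 480.00 × 1289/1613 = 383.58 V.
After T2: V = 383.58 × 2260/1929 = 449.40 V.
I_load = 449.40/108 = 4.1611 A, so P_out = 449.40 × 4.1611 = 1870.0 W.
All ideal ⇒ P_in = P_out, so I_supply = 1870.0/480 = 3.90 A.

I_supply ≈ 3.90 A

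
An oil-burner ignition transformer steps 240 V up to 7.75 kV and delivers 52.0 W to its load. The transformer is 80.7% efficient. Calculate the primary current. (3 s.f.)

P_in = P_out/η = 52.0/0.807 = 64.436 W.
I_p = P_in/V_p = 64.436/240 = 0.268 A.

I_p ≈ 0.268 A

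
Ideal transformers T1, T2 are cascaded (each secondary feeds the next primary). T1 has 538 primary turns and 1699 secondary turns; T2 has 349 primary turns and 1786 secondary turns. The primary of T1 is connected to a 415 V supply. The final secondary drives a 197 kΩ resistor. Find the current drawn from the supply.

After T1: V = 415.00 × 1699/538 = 1310.6 V.
After T2: V = 1310.6 × 1786/349 = 6706.8 V.
I_load = 6706.8/197000 = 0.034045 A, so P_out = 6706.8 × 0.034045 = 228.33 W.
All ideal ⇒ P_in = P_out, so I_supply = 228.33/415 = 0.550 A.

I_supply ≈ 0.550 A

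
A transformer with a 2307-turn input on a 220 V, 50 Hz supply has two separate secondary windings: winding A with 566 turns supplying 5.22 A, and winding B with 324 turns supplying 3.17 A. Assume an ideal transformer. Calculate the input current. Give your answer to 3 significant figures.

V_A = 220 × 566/2307 = 53.975 V; V_B = 220 × 324/2307 = 30.897 V.
P_out = V_A I_A + V_B I_B = 53.975×5.22 + 30.897×3.17 = 281.75 + 97.944 = 379.69 W.
Ideal ⇒ P_in = P_out, so I_in = P_out/V_in = 379.69/220 = 1.73 A.

I_in ≈ 1.73 A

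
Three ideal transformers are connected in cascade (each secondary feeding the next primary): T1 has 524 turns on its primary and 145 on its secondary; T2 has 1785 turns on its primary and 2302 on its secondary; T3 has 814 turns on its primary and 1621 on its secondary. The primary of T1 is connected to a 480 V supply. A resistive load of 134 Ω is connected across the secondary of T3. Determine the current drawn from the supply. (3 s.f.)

I_supply ≈ 1.81 A

Secondary of T1: V = 480.00 × 145/524 = 132.82 V.
Secondary of T2: V = 132.82 × 2302/1785 = 171.30 V.
Secondary of T3: V = 171.30 × 1621/814 = 341.12 V.
I_load = 341.12/134 = 2.5457 A, so P_out = 341.12 × 2.5457 = 868.37 W.
All ideal ⇒ P_in = P_out, so I_supply = 868.37/480 = 1.81 A.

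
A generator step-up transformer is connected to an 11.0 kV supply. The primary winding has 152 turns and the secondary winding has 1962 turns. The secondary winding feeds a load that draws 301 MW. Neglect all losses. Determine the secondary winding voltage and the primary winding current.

V_s = V_p × N_s/N_p = 11000 × 1962/152 = 141990 V.
I_s = P/V_s = 3.01×10^8/141990 = 2119.9 A.
I_p = I_s × N_s/N_p = 2119.9 × 1962/152 = 27400 A.

V_s ≈ 142000 V, I_p ≈ 27400 A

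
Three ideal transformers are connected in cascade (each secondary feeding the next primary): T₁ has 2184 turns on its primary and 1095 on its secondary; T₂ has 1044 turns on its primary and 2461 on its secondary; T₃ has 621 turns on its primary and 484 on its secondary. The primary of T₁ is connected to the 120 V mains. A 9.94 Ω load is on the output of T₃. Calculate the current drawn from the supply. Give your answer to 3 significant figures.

I_supply ≈ 10.2 A

Secondary of T₁: V = 120.00 × 1095/2184 = 60.165 V.
Secondary of T₂: V = 60.165 × 2461/1044 = 141.83 V.
Secondary of T₃: V = 141.83 × 484/621 = 110.54 V.
I_load = 110.54/9.94 = 11.120 A, so P_out = 110.54 × 11.120 = 1229.2 W.
All ideal ⇒ P_in = P_out, so I_supply = 1229.2/120 = 10.2 A.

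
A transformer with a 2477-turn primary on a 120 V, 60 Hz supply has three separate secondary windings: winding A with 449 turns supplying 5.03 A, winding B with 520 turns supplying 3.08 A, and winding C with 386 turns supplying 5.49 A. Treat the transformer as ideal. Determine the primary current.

I_p ≈ 2.41 A

V_A = 120 × 449/2477 = 21.752 V; V_B = 120 × 520/2477 = 25.192 V; V_C = 120 × 386/2477 = 18.700 V.
P_out = V_A I_A + V_B I_B + V_C I_C = 21.752×5.03 + 25.192×3.08 + 18.700×5.49 = 109.41 + 77.591 + 102.66 = 289.67 W.
Ideal ⇒ P_in = P_out, so I_p = P_out/V_p = 289.67/120 = 2.41 A.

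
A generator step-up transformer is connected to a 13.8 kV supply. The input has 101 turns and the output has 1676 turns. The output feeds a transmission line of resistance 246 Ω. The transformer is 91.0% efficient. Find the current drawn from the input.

V_out = 13800 × 1676/101 = 229000 V.
I_out = V_out/R = 229000/246 = 930.89 A.
P_out = V_out I_out = 229000 × 930.89 = 2.1317×10^8 W.
P_in = P_out/η = 2.1317×10^8/0.910 = 2.3425×10^8 W.
I_in = P_in/V_in = 2.3425×10^8/13800 = 17000 A.

I_in ≈ 17000 A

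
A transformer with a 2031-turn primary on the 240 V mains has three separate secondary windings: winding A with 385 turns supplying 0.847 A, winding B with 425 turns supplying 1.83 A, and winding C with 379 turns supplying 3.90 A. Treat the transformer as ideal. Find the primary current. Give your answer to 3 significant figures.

I_p ≈ 1.27 A

V_A = 240 × 385/2031 = 45.495 V; V_B = 240 × 425/2031 = 50.222 V; V_C = 240 × 379/2031 = 44.786 V.
P_out = V_A I_A + V_B I_B + V_C I_C = 45.495×0.847 + 50.222×1.83 + 44.786×3.90 = 38.534 + 91.905 + 174.66 = 305.10 W.
Ideal ⇒ P_in = P_out, so I_p = P_out/V_p = 305.10/240 = 1.27 A.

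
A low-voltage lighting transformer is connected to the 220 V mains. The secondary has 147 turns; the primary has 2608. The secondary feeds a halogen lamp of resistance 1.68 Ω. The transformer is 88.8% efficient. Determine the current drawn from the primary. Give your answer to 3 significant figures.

V_s = 220 × 147/2608 = 12.400 V.
I_s = V_s/R = 12.400/1.68 = 7.3811 A.
P_out = V_s I_s = 12.400 × 7.3811 = 91.528 W.
P_in = P_out/η = 91.528/0.888 = 103.07 W.
I_p = P_in/V_p = 103.07/220 = 0.469 A.

I_p ≈ 0.469 A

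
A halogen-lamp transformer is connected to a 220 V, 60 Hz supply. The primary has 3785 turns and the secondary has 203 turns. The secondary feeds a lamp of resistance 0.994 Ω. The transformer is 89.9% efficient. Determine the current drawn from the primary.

I_p ≈ 0.708 A

V_s = 220 × 203/3785 = 11.799 V.
I_s = V_s/R = 11.799/0.994 = 11.870 A.
P_out = V_s I_s = 11.799 × 11.870 = 140.06 W.
P_in = P_out/η = 140.06/0.899 = 155.80 W.
I_p = P_in/V_p = 155.80/220 = 0.708 A.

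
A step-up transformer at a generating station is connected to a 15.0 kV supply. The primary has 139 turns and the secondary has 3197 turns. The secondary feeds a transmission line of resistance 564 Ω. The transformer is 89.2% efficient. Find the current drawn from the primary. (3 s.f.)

V_s = 15000 × 3197/139 = 345000 V.
I_s = V_s/R = 345000/564 = 611.70 A.
P_out = V_s I_s = 345000 × 611.70 = 2.1104×10^8 W.
P_in = P_out/η = 2.1104×10^8/0.892 = 2.3659×10^8 W.
I_p = P_in/V_p = 2.3659×10^8/15000 = 15800 A.

I_p ≈ 15800 A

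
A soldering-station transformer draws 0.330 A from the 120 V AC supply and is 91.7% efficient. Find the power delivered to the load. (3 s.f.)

P_out ≈ 36.3 W

P_in = V_p I_p = 120 × 0.330 = 39.600 W.
P_out = η P_in = 0.917 × 39.600 = 36.3 W.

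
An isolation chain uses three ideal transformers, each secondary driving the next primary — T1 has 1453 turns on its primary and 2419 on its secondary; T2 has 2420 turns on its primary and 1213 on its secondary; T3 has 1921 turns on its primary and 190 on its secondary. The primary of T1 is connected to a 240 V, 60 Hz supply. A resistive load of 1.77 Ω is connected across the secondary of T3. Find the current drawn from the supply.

I_supply ≈ 0.924 A

After T1: V = 240.00 × 2419/1453 = 399.56 V.
After T2: V = 399.56 × 1213/2420 = 200.28 V.
After T3: V = 200.28 × 190/1921 = 19.809 V.
I_load = 19.809/1.77 = 11.191 A, so P_out = 19.809 × 11.191 = 221.68 W.
All ideal ⇒ P_in = P_out, so I_supply = 221.68/240 = 0.924 A.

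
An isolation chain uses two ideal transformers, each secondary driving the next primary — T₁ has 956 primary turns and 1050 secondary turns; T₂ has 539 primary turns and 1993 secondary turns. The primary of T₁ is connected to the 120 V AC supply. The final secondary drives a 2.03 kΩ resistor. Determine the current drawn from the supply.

I_supply ≈ 0.975 A

Secondary of T₁: V = 120.00 × 1050/956 = 131.80 V.
Secondary of T₂: V = 131.80 × 1993/539 = 487.34 V.
I_load = 487.34/2030 = 0.24007 A, so P_out = 487.34 × 0.24007 = 116.99 W.
All ideal ⇒ P_in = P_out, so I_supply = 116.99/120 = 0.975 A.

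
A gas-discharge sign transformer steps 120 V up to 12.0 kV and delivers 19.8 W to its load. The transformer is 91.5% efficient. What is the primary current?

I_p ≈ 0.180 A

P_in = P_out/η = 19.8/0.915 = 21.639 W.
I_p = P_in/V_p = 21.639/120 = 0.180 A.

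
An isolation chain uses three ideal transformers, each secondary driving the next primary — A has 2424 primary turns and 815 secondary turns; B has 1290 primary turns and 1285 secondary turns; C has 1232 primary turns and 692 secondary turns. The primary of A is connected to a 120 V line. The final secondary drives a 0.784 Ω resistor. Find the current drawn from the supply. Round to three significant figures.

I_supply ≈ 5.42 A

After A: V = 120.00 × 815/2424 = 40.347 V.
After B: V = 40.347 × 1285/1290 = 40.190 V.
After C: V = 40.190 × 692/1232 = 22.574 V.
I_load = 22.574/0.784 = 28.794 A, so P_out = 22.574 × 28.794 = 650.00 W.
All ideal ⇒ P_in = P_out, so I_supply = 650.00/120 = 5.42 A.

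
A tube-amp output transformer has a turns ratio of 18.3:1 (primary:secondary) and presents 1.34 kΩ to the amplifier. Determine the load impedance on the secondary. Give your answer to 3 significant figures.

Z_s = Z_p/(N_p/N_s)² = 1340/18.3² = 4.00 Ω.

Z_s ≈ 4.00 Ω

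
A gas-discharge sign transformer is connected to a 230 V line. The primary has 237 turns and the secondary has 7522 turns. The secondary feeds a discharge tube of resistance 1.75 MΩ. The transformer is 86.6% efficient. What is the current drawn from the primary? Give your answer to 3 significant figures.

V_s = 230 × 7522/237 = 7299.8 V.
I_s = V_s/R = 7299.8/(1.75×10^6) = 0.0041713 A.
P_out = V_s I_s = 7299.8 × 0.0041713 = 30.450 W.
P_in = P_out/η = 30.450/0.866 = 35.162 W.
I_p = P_in/V_p = 35.162/230 = 0.153 A.

I_p ≈ 0.153 A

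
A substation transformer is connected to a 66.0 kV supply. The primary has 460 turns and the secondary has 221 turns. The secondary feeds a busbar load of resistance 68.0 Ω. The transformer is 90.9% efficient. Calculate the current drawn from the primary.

I_p ≈ 246 A

V_s = 66000 × 221/460 = 31709 V.
I_s = V_s/R = 31709/68.0 = 466.30 A.
P_out = V_s I_s = 31709 × 466.30 = 1.4786×10^7 W.
P_in = P_out/η = 1.4786×10^7/0.909 = 1.6266×10^7 W.
I_p = P_in/V_p = 1.6266×10^7/66000 = 246 A.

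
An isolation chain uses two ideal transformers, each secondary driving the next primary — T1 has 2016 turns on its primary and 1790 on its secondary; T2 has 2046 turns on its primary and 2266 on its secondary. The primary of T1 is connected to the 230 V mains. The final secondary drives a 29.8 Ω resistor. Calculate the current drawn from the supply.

I_supply ≈ 7.46 A

Secondary of T1: V = 230.00 × 1790/2016 = 204.22 V.
Secondary of T2: V = 204.22 × 2266/2046 = 226.18 V.
I_load = 226.18/29.8 = 7.5898 A, so P_out = 226.18 × 7.5898 = 1716.6 W.
All ideal ⇒ P_in = P_out, so I_supply = 1716.6/230 = 7.46 A.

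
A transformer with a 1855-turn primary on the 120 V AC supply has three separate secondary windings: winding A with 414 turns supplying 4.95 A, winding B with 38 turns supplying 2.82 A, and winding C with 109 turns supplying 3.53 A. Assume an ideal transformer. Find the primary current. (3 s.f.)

V_A = 120 × 414/1855 = 26.782 V; V_B = 120 × 38/1855 = 2.4582 V; V_C = 120 × 109/1855 = 7.0512 V.
P_out = V_A I_A + V_B I_B + V_C I_C = 26.782×4.95 + 2.4582×2.82 + 7.0512×3.53 = 132.57 + 6.9322 + 24.891 = 164.39 W.
Ideal ⇒ P_in = P_out, so I_p = P_out/V_p = 164.39/120 = 1.37 A.

I_p ≈ 1.37 A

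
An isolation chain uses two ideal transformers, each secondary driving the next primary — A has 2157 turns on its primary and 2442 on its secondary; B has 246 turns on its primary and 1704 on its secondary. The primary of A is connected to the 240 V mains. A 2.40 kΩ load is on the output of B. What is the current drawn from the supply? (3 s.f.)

After A: V = 240.00 × 2442/2157 = 271.71 V.
After B: V = 271.71 × 1704/246 = 1882.1 V.
I_load = 1882.1/2400 = 0.78421 A, so P_out = 1882.1 × 0.78421 = 1475.9 W.
All ideal ⇒ P_in = P_out, so I_supply = 1475.9/240 = 6.15 A.

I_supply ≈ 6.15 A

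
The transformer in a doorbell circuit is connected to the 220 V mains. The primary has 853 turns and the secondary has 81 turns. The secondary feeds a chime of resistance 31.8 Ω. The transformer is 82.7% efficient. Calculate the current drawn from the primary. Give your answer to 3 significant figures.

V_s = 220 × 81/853 = 20.891 V.
I_s = V_s/R = 20.891/31.8 = 0.65695 A.
P_out = V_s I_s = 20.891 × 0.65695 = 13.724 W.
P_in = P_out/η = 13.724/0.827 = 16.595 W.
I_p = P_in/V_p = 16.595/220 = 0.0754 A.

I_p ≈ 0.0754 A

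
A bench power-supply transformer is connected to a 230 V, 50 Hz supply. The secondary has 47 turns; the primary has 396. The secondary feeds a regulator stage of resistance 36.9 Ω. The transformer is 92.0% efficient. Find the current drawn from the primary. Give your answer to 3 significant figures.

I_p ≈ 0.0954 A

V_s = 230 × 47/396 = 27.298 V.
I_s = V_s/R = 27.298/36.9 = 0.73978 A.
P_out = V_s I_s = 27.298 × 0.73978 = 20.195 W.
P_in = P_out/η = 20.195/0.920 = 21.951 W.
I_p = P_in/V_p = 21.951/230 = 0.0954 A.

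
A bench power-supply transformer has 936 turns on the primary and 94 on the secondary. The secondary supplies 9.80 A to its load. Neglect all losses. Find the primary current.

For an ideal transformer I_p/I_s = N_s/N_p, so I_p = 9.80 × 94/936 = 0.984 A.

I_p ≈ 0.984 A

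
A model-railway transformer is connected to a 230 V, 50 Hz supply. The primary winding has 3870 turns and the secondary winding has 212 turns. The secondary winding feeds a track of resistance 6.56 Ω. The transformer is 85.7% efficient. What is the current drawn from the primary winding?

V_s = 230 × 212/3870 = 12.599 V.
I_s = V_s/R = 12.599/6.56 = 1.9207 A.
P_out = V_s I_s = 12.599 × 1.9207 = 24.199 W.
P_in = P_out/η = 24.199/0.857 = 28.237 W.
I_p = P_in/V_p = 28.237/230 = 0.123 A.

I_p ≈ 0.123 A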